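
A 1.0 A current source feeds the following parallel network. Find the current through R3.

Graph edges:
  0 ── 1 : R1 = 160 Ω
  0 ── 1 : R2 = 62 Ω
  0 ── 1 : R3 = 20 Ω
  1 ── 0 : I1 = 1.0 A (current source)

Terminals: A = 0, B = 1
All resistors sit directly between nodes 0 and 1, so they are in parallel and share one voltage V; the full source current 1 A splits among them.
1/R_par = 1/160 + 1/62 + 1/20 = 0.07238 S  =>  R_par = 13.82 Ω
V = I × R_par = 1 × 13.82 = 13.82 V
I_R3 = V/R3 = 13.82/20 = 0.6908 A

Final answer: 0.6908 A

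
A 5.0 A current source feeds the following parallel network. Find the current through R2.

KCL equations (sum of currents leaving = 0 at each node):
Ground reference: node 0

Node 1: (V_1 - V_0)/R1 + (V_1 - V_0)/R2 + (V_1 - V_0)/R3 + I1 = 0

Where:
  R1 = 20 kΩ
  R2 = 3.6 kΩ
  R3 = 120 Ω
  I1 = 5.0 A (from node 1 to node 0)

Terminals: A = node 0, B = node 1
All resistors sit directly between nodes 0 and 1, so they are in parallel and share one voltage V; the full source current 5 A splits among them.
1/R_par = 1/20000 + 1/3600 + 1/120 = 0.008661 S  =>  R_par = 115.5 Ω
V = I × R_par = 5 × 115.5 = 577.3 V
I_R2 = V/R2 = 577.3/3600 = 0.1604 A

Final answer: 0.1604 A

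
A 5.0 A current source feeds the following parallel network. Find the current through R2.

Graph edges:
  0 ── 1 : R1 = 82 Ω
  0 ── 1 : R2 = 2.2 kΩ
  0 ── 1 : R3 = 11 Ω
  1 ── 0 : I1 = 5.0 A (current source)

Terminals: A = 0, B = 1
All resistors sit directly between nodes 0 and 1, so they are in parallel and share one voltage V; the full source current 5 A splits among them.
1/R_par = 1/82 + 1/2200 + 1/11 = 0.1036 S  =>  R_par = 9.656 Ω
V = I × R_par = 5 × 9.656 = 48.28 V
I_R2 = V/R2 = 48.28/2200 = 0.02195 A

Final answer: 0.02195 A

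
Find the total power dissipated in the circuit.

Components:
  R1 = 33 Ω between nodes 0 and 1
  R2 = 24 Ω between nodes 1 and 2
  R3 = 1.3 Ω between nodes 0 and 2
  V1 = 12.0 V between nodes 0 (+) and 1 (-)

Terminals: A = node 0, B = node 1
Nodal analysis, taking node 1 as the 0 V reference.
Source V1 fixes V_0 = 12 V.
KCL at each unknown node (sum of currents leaving = 0; resistances in Ω):
  Node 2: (V_2 - 0)/24 + (V_2 - 12)/1.3 = 0
Collecting terms: 0.8109 × V_2 = 9.231  =>  V_2 = 11.38 V
Power in each resistor, P = (ΔV)²/R:
  P_R1 = (12 - 0)²/33 = 4.364 W
  P_R2 = (0 - 11.38)²/24 = 5.399 W
  P_R3 = (12 - 11.38)²/1.3 = 0.2925 W
P_total = P_R1 + P_R2 + P_R3 = 10.06 W

Final answer: 10.06 W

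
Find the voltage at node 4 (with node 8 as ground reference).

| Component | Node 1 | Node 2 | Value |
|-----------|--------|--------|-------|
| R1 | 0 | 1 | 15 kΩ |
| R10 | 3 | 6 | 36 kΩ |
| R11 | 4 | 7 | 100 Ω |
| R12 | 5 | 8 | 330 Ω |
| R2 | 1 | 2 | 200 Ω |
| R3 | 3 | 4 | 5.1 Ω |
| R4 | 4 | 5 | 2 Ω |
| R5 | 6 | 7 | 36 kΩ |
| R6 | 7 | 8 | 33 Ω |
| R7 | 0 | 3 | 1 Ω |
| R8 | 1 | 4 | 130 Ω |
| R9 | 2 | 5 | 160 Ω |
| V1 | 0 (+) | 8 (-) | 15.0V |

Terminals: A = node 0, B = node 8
Nodal analysis, taking node 8 as the 0 V reference.
Source V1 fixes V_0 = 15 V.
KCL at each unknown node (sum of currents leaving = 0; resistances in Ω):
  Node 1: (V_1 - 15)/15000 + (V_1 - V_2)/200 + (V_1 - V_4)/130 = 0
  Node 2: (V_2 - V_1)/200 + (V_2 - V_5)/160 = 0
  Node 3: (V_3 - V_4)/5.1 + (V_3 - 15)/1 + (V_3 - V_6)/36000 = 0
  Node 4: (V_4 - V_3)/5.1 + (V_4 - V_5)/2 + (V_4 - V_1)/130 + (V_4 - V_7)/100 = 0
  Node 5: (V_5 - V_4)/2 + (V_5 - V_2)/160 + (V_5 - 0)/330 = 0
  Node 6: (V_6 - V_7)/36000 + (V_6 - V_3)/36000 = 0
  Node 7: (V_7 - V_6)/36000 + (V_7 - 0)/33 + (V_7 - V_4)/100 = 0
Collecting terms (coefficients in siemens):
  0.01276·V_1 - 0.005·V_2 - 0.007692·V_4 = 0.001
  0.01125·V_2 - 0.005·V_1 - 0.00625·V_5 = 0
  1.196·V_3 - 0.1961·V_4 - 0.00002778·V_6 = 15
  0.7138·V_4 - 0.007692·V_1 - 0.1961·V_3 - 0.5·V_5 - 0.01·V_7 = 0
  0.5093·V_5 - 0.00625·V_2 - 0.5·V_4 = 0
  0.00005556·V_6 - 0.00002778·V_3 - 0.00002778·V_7 = 0
  0.04033·V_7 - 0.01·V_4 - 0.00002778·V_6 = 0
Solving these 7 simultaneous equations (Gaussian elimination) gives:
  V_1 = 14.08 V, V_2 = 14.04 V, V_3 = 14.85 V, V_4 = 14.1 V
  V_5 = 14.01 V, V_6 = 9.176 V, V_7 = 3.501 V
The requested potential is V_4 = 14.1 V.

Final answer: V_4 = 14.1 V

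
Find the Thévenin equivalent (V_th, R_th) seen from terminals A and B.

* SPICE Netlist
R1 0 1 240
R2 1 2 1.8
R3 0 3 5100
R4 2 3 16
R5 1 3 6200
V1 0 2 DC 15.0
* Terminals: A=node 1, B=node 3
Step 1 — V_th is the open-circuit voltage V_A - V_B (nothing connected across the terminals).
Nodal analysis, taking node 2 as the 0 V reference.
Source V1 fixes V_0 = 15 V.
KCL at each unknown node (sum of currents leaving = 0; resistances in Ω):
  Node 1: (V_1 - 15)/240 + (V_1 - 0)/1.8 + (V_1 - V_3)/6200 = 0
  Node 3: (V_3 - 15)/5100 + (V_3 - 0)/16 + (V_3 - V_1)/6200 = 0
Collecting terms (coefficients in siemens):
  0.5599·V_1 - 0.0001613·V_3 = 0.0625
  0.06286·V_3 - 0.0001613·V_1 = 0.002941
Determinant D = (0.5599)(0.06286) - (-0.0001613)(-0.0001613) = 0.03519
V_1 = [(0.0625)(0.06286) - (-0.0001613)(0.002941)]/D = 0.1116 V
V_3 = [(0.5599)(0.002941) - (0.0625)(-0.0001613)]/D = 0.04708 V
V_th = V_1 - V_3 = 0.1116 - 0.04708 = 0.06457 V
Step 2 — R_th: zero the source — replace V1 by a short circuit (node 2 merges into node 0) — and find the resistance seen between A (node 1) and B (node 3).
Reduce the network between node 1 (A) and node 3 (B) by series/parallel combination:
  Rp1 = R1 ‖ R2 (parallel, both between nodes 0 and 1) = 1/(1/240 + 1/1.8) = 1.787 Ω
  Rp2 = R3 ‖ R4 (parallel, both between nodes 0 and 3) = 1/(1/5100 + 1/16) = 15.95 Ω
  Rs1 = Rp1 + Rp2 (series, joined only at node 0) = 1.787 + 15.95 = 17.74 Ω
  Rp3 = R5 ‖ Rs1 (parallel, both between nodes 1 and 3) = 1/(1/6200 + 1/17.74) = 17.69 Ω
R_th = 17.69 Ω

Final answer: V_th = 0.06457 V, R_th = 17.69 Ω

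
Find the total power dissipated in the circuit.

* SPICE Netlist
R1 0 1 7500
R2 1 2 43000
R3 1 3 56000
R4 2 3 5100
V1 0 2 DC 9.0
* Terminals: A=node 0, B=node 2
Nodal analysis, taking node 2 as the 0 V reference.
Source V1 fixes V_0 = 9 V.
KCL at each unknown node (sum of currents leaving = 0; resistances in Ω):
  Node 1: (V_1 - 9)/7500 + (V_1 - 0)/43000 + (V_1 - V_3)/56000 = 0
  Node 3: (V_3 - V_1)/56000 + (V_3 - 0)/5100 = 0
Collecting terms (coefficients in siemens):
  0.0001744·V_1 - 0.00001786·V_3 = 0.0012
  0.0002139·V_3 - 0.00001786·V_1 = 0
Determinant D = (0.0001744)(0.0002139) - (-0.00001786)(-0.00001786) = 0.000000037
V_1 = [(0.0012)(0.0002139) - (-0.00001786)(0)]/D = 6.938 V
V_3 = [(0.0001744)(0) - (0.0012)(-0.00001786)]/D = 0.5791 V
Power in each resistor, P = (ΔV)²/R:
  P_R1 = (9 - 6.938)²/7500 = 0.0005668 W
  P_R2 = (6.938 - 0)²/43000 = 0.001119 W
  P_R3 = (6.938 - 0.5791)²/56000 = 0.0007221 W
  P_R4 = (0 - 0.5791)²/5100 = 0.00006576 W
P_total = P_R1 + P_R2 + P_R3 + P_R4 = 0.002474 W

Final answer: 0.002474 W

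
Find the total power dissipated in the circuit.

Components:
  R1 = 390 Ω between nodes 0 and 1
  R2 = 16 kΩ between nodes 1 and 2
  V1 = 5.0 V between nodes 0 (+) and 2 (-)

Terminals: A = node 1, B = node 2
Nodal analysis, taking node 2 as the 0 V reference.
Source V1 fixes V_0 = 5 V.
KCL at each unknown node (sum of currents leaving = 0; resistances in Ω):
  Node 1: (V_1 - 5)/390 + (V_1 - 0)/16000 = 0
Collecting terms: 0.002627 × V_1 = 0.01282  =>  V_1 = 4.881 V
Power in each resistor, P = (ΔV)²/R:
  P_R1 = (5 - 4.881)²/390 = 0.00003629 W
  P_R2 = (4.881 - 0)²/16000 = 0.001489 W
P_total = P_R1 + P_R2 = 0.001525 W

Final answer: 0.001525 W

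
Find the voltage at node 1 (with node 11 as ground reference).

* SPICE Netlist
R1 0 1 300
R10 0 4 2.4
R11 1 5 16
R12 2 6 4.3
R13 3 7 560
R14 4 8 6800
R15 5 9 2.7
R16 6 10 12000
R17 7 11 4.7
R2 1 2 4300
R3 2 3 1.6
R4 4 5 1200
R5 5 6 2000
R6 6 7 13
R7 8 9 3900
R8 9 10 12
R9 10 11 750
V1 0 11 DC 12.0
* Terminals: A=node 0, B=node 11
Nodal analysis, taking node 11 as the 0 V reference.
Source V1 fixes V_0 = 12 V.
KCL at each unknown node (sum of currents leaving = 0; resistances in Ω):
  Node 1: (V_1 - 12)/300 + (V_1 - V_2)/4300 + (V_1 - V_5)/16 = 0
  Node 2: (V_2 - V_1)/4300 + (V_2 - V_3)/1.6 + (V_2 - V_6)/4.3 = 0
  Node 3: (V_3 - V_2)/1.6 + (V_3 - V_7)/560 = 0
  Node 4: (V_4 - V_5)/1200 + (V_4 - 12)/2.4 + (V_4 - V_8)/6800 = 0
  Node 5: (V_5 - V_4)/1200 + (V_5 - V_6)/2000 + (V_5 - V_1)/16 + (V_5 - V_9)/2.7 = 0
  Node 6: (V_6 - V_5)/2000 + (V_6 - V_7)/13 + (V_6 - V_2)/4.3 + (V_6 - V_10)/12000 = 0
  Node 7: (V_7 - V_6)/13 + (V_7 - V_3)/560 + (V_7 - 0)/4.7 = 0
  Node 8: (V_8 - V_9)/3900 + (V_8 - V_4)/6800 = 0
  Node 9: (V_9 - V_8)/3900 + (V_9 - V_10)/12 + (V_9 - V_5)/2.7 = 0
  Node 10: (V_10 - V_9)/12 + (V_10 - 0)/750 + (V_10 - V_6)/12000 = 0
Collecting terms (coefficients in siemens):
  0.06607·V_1 - 0.0002326·V_2 - 0.0625·V_5 = 0.04
  0.8578·V_2 - 0.0002326·V_1 - 0.625·V_3 - 0.2326·V_6 = 0
  0.6268·V_3 - 0.625·V_2 - 0.001786·V_7 = 0
  0.4176·V_4 - 0.0008333·V_5 - 0.0001471·V_8 = 5
  0.4342·V_5 - 0.0625·V_1 - 0.0008333·V_4 - 0.0005·V_6 - 0.3704·V_9 = 0
  0.3101·V_6 - 0.2326·V_2 - 0.0005·V_5 - 0.07692·V_7 - 0.00008333·V_10 = 0
  0.2915·V_7 - 0.001786·V_3 - 0.07692·V_6 = 0
  0.0004035·V_8 - 0.0001471·V_4 - 0.0002564·V_9 = 0
  0.454·V_9 - 0.3704·V_5 - 0.0002564·V_8 - 0.08333·V_10 = 0
  0.08475·V_10 - 0.00008333·V_6 - 0.08333·V_9 = 0
Solving these 10 simultaneous equations (Gaussian elimination) gives:
  V_1 = 8.104 V, V_2 = 0.1186 V, V_3 = 0.1183 V, V_4 = 11.99 V
  V_5 = 7.926 V, V_6 = 0.1113 V, V_7 = 0.03009 V, V_8 = 9.389 V
  V_9 = 7.897 V, V_10 = 7.765 V
The requested potential is V_1 = 8.104 V.

Final answer: V_1 = 8.104 V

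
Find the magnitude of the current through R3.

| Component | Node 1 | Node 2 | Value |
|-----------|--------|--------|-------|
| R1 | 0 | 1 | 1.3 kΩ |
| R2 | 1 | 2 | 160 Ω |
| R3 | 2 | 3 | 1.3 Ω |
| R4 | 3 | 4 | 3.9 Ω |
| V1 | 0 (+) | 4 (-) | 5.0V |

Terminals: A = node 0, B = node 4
Nodal analysis, taking node 4 as the 0 V reference.
Source V1 fixes V_0 = 5 V.
KCL at each unknown node (sum of currents leaving = 0; resistances in Ω):
  Node 1: (V_1 - 5)/1300 + (V_1 - V_2)/160 = 0
  Node 2: (V_2 - V_1)/160 + (V_2 - V_3)/1.3 = 0
  Node 3: (V_3 - V_2)/1.3 + (V_3 - 0)/3.9 = 0
Collecting terms (coefficients in siemens):
  0.007019·V_1 - 0.00625·V_2 = 0.003846
  0.7755·V_2 - 0.00625·V_1 - 0.7692·V_3 = 0
  1.026·V_3 - 0.7692·V_2 = 0
Solving these 3 simultaneous equations (Gaussian elimination) gives:
  V_1 = 0.5637 V, V_2 = 0.01775 V, V_3 = 0.01331 V
I_R3 = (V_2 - V_3)/R3 = (0.01775 - 0.01331)/1.3 = 0.003413 A
|I_R3| = 0.003413 A

Final answer: |I_R3| = 0.003413 A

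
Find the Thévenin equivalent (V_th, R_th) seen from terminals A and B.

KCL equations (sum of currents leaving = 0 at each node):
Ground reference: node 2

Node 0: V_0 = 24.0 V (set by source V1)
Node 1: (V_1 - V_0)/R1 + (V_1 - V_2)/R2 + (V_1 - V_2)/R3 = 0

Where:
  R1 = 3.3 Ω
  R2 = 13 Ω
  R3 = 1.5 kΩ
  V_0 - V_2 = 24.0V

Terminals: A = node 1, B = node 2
Step 1 — V_th is the open-circuit voltage V_A - V_B (nothing connected across the terminals).
Nodal analysis, taking node 2 as the 0 V reference.
Source V1 fixes V_0 = 24 V.
KCL at each unknown node (sum of currents leaving = 0; resistances in Ω):
  Node 1: (V_1 - 24)/3.3 + (V_1 - 0)/13 + (V_1 - 0)/1500 = 0
Collecting terms: 0.3806 × V_1 = 7.273  =>  V_1 = 19.11 V
V_th = V_1 - V_2 = 19.11 - 0 = 19.11 V
Step 2 — R_th: zero the source — replace V1 by a short circuit (node 2 merges into node 0) — and find the resistance seen between A (node 1) and B (node 0).
Reduce the network between node 1 (A) and node 0 (B) by series/parallel combination:
  Rp1 = R1 ‖ R2 ‖ R3 (parallel, all between nodes 0 and 1) = 1/(1/3.3 + 1/13 + 1/1500) = 2.627 Ω
R_th = 2.627 Ω

Final answer: V_th = 19.11 V, R_th = 2.627 Ω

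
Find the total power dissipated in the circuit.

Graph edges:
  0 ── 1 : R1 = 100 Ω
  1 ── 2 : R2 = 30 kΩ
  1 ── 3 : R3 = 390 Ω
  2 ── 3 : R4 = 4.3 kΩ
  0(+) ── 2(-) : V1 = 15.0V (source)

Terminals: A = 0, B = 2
Nodal analysis, taking node 2 as the 0 V reference.
Source V1 fixes V_0 = 15 V.
KCL at each unknown node (sum of currents leaving = 0; resistances in Ω):
  Node 1: (V_1 - 15)/100 + (V_1 - 0)/30000 + (V_1 - V_3)/390 = 0
  Node 3: (V_3 - V_1)/390 + (V_3 - 0)/4300 = 0
Collecting terms (coefficients in siemens):
  0.0126·V_1 - 0.002564·V_3 = 0.15
  0.002797·V_3 - 0.002564·V_1 = 0
Determinant D = (0.0126)(0.002797) - (-0.002564)(-0.002564) = 0.00002866
V_1 = [(0.15)(0.002797) - (-0.002564)(0)]/D = 14.64 V
V_3 = [(0.0126)(0) - (0.15)(-0.002564)]/D = 13.42 V
Power in each resistor, P = (ΔV)²/R:
  P_R1 = (15 - 14.64)²/100 = 0.001303 W
  P_R2 = (14.64 - 0)²/30000 = 0.007143 W
  P_R3 = (14.64 - 13.42)²/390 = 0.0038 W
  P_R4 = (0 - 13.42)²/4300 = 0.04189 W
P_total = P_R1 + P_R2 + P_R3 + P_R4 = 0.05414 W

Final answer: 0.05414 W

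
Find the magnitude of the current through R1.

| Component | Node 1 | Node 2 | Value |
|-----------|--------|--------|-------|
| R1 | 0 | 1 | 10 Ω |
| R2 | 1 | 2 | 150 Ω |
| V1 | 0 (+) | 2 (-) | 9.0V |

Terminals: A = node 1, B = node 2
Nodal analysis, taking node 2 as the 0 V reference.
Source V1 fixes V_0 = 9 V.
KCL at each unknown node (sum of currents leaving = 0; resistances in Ω):
  Node 1: (V_1 - 9)/10 + (V_1 - 0)/150 = 0
Collecting terms: 0.1067 × V_1 = 0.9  =>  V_1 = 8.438 V
I_R1 = (V_0 - V_1)/R1 = (9 - 8.438)/10 = 0.05625 A
|I_R1| = 0.05625 A

Final answer: |I_R1| = 0.05625 A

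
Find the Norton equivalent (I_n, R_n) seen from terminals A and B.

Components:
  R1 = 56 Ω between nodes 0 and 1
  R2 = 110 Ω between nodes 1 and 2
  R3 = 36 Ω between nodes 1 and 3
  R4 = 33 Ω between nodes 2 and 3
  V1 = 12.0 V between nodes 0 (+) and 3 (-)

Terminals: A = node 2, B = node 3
Find the Thévenin equivalent first; then I_n = V_th/R_th and R_n = R_th.
Step 1 — V_th is the open-circuit voltage V_A - V_B (nothing connected across the terminals).
Nodal analysis, taking node 3 as the 0 V reference.
Source V1 fixes V_0 = 12 V.
KCL at each unknown node (sum of currents leaving = 0; resistances in Ω):
  Node 1: (V_1 - 12)/56 + (V_1 - V_2)/110 + (V_1 - 0)/36 = 0
  Node 2: (V_2 - V_1)/110 + (V_2 - 0)/33 = 0
Collecting terms (coefficients in siemens):
  0.05473·V_1 - 0.009091·V_2 = 0.2143
  0.03939·V_2 - 0.009091·V_1 = 0
Determinant D = (0.05473)(0.03939) - (-0.009091)(-0.009091) = 0.002073
V_1 = [(0.2143)(0.03939) - (-0.009091)(0)]/D = 4.072 V
V_2 = [(0.05473)(0) - (0.2143)(-0.009091)]/D = 0.9396 V
V_th = V_2 - V_3 = 0.9396 - 0 = 0.9396 V
Step 2 — R_th: zero the source — replace V1 by a short circuit (node 3 merges into node 0) — and find the resistance seen between A (node 2) and B (node 0).
Reduce the network between node 2 (A) and node 0 (B) by series/parallel combination:
  Rp1 = R1 ‖ R3 (parallel, both between nodes 0 and 1) = 1/(1/56 + 1/36) = 21.91 Ω
  Rs1 = R2 + Rp1 (series, joined only at node 1) = 110 + 21.91 = 131.9 Ω
  Rp2 = R4 ‖ Rs1 (parallel, both between nodes 0 and 2) = 1/(1/33 + 1/131.9) = 26.4 Ω
R_th = 26.4 Ω
I_n = V_th/R_th = 0.9396/26.4 = 0.0356 A, and R_n = R_th = 26.4 Ω

Final answer: I_n = 0.0356 A, R_n = 26.4 Ω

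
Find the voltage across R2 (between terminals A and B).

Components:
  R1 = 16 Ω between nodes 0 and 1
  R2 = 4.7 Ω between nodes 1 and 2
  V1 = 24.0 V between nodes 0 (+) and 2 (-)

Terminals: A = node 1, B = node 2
R1 and R2 are in series across V1 (node 0 → node 1 → node 2), and the output A–B is taken across R2, so this is a voltage divider.
Series current: I = V1/(R1 + R2) = 24/(16 + 4.7) = 24/20.7 = 1.159 A
V_R2 = I × R2 = V1 × R2/(R1 + R2) = 24 × 4.7/20.7 = 5.449 V

Final answer: 5.449 V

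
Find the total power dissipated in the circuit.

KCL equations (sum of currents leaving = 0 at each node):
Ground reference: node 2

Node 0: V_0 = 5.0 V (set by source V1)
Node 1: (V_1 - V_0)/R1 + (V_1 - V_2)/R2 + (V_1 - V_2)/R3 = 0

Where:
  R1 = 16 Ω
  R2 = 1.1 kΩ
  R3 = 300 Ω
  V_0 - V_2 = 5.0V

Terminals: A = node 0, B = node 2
Nodal analysis, taking node 2 as the 0 V reference.
Source V1 fixes V_0 = 5 V.
KCL at each unknown node (sum of currents leaving = 0; resistances in Ω):
  Node 1: (V_1 - 5)/16 + (V_1 - 0)/1100 + (V_1 - 0)/300 = 0
Collecting terms: 0.06674 × V_1 = 0.3125  =>  V_1 = 4.682 V
Power in each resistor, P = (ΔV)²/R:
  P_R1 = (5 - 4.682)²/16 = 0.006313 W
  P_R2 = (4.682 - 0)²/1100 = 0.01993 W
  P_R3 = (4.682 - 0)²/300 = 0.07308 W
P_total = P_R1 + P_R2 + P_R3 = 0.09932 W

Final answer: 0.09932 W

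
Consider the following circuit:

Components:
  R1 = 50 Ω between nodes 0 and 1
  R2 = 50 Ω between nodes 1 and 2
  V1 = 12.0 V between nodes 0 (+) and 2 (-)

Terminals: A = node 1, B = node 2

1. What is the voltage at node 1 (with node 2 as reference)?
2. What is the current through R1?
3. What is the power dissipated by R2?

Nodal analysis, taking node 2 as the 0 V reference.
Source V1 fixes V_0 = 12 V.
KCL at each unknown node (sum of currents leaving = 0; resistances in Ω):
  Node 1: (V_1 - 12)/50 + (V_1 - 0)/50 = 0
Collecting terms: 0.04 × V_1 = 0.24  =>  V_1 = 6 V
Part 1:
  Read off the nodal solution: V_1 = 6 V
Part 2:
  I_R1 = (V_0 - V_1)/R1 = (12 - 6)/50 = 0.12 A
  Magnitude: I_R1 = 0.12 A
Part 3:
  I_R2 = (V_1 - V_2)/R2 = (6 - 0)/50 = 0.12 A
  P_R2 = I_R2² × R2 = (0.12)² × 50 = 0.72 W

Final answers:
1. V_1 = 6 V
2. I_R1 = 0.12 A
3. P_R2 = 0.72 W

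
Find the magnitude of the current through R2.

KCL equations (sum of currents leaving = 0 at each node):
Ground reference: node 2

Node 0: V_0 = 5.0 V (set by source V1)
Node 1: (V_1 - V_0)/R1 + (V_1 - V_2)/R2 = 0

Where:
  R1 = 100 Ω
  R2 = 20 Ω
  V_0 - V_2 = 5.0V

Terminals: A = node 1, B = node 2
Nodal analysis, taking node 2 as the 0 V reference.
Source V1 fixes V_0 = 5 V.
KCL at each unknown node (sum of currents leaving = 0; resistances in Ω):
  Node 1: (V_1 - 5)/100 + (V_1 - 0)/20 = 0
Collecting terms: 0.06 × V_1 = 0.05  =>  V_1 = 0.8333 V
I_R2 = (V_1 - V_2)/R2 = (0.8333 - 0)/20 = 0.04167 A
|I_R2| = 0.04167 A

Final answer: |I_R2| = 0.04167 A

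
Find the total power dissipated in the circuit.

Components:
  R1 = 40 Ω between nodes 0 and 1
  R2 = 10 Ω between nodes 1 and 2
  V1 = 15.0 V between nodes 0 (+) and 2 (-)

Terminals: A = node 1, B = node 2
Nodal analysis, taking node 2 as the 0 V reference.
Source V1 fixes V_0 = 15 V.
KCL at each unknown node (sum of currents leaving = 0; resistances in Ω):
  Node 1: (V_1 - 15)/40 + (V_1 - 0)/10 = 0
Collecting terms: 0.125 × V_1 = 0.375  =>  V_1 = 3 V
Power in each resistor, P = (ΔV)²/R:
  P_R1 = (15 - 3)²/40 = 3.6 W
  P_R2 = (3 - 0)²/10 = 0.9 W
P_total = P_R1 + P_R2 = 4.5 W

Final answer: 4.5 W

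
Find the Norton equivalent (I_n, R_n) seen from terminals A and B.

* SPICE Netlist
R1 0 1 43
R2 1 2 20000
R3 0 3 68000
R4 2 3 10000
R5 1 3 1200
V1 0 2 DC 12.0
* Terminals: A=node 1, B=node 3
Find the Thévenin equivalent first; then I_n = V_th/R_th and R_n = R_th.
Step 1 — V_th is the open-circuit voltage V_A - V_B (nothing connected across the terminals).
Nodal analysis, taking node 2 as the 0 V reference.
Source V1 fixes V_0 = 12 V.
KCL at each unknown node (sum of currents leaving = 0; resistances in Ω):
  Node 1: (V_1 - 12)/43 + (V_1 - 0)/20000 + (V_1 - V_3)/1200 = 0
  Node 3: (V_3 - 12)/68000 + (V_3 - 0)/10000 + (V_3 - V_1)/1200 = 0
Collecting terms (coefficients in siemens):
  0.02414·V_1 - 0.0008333·V_3 = 0.2791
  0.000948·V_3 - 0.0008333·V_1 = 0.0001765
Determinant D = (0.02414)(0.000948) - (-0.0008333)(-0.0008333) = 0.00002219
V_1 = [(0.2791)(0.000948) - (-0.0008333)(0.0001765)]/D = 11.93 V
V_3 = [(0.02414)(0.0001765) - (0.2791)(-0.0008333)]/D = 10.67 V
V_th = V_1 - V_3 = 11.93 - 10.67 = 1.257 V
Step 2 — R_th: zero the source — replace V1 by a short circuit (node 2 merges into node 0) — and find the resistance seen between A (node 1) and B (node 3).
Reduce the network between node 1 (A) and node 3 (B) by series/parallel combination:
  Rp1 = R1 ‖ R2 (parallel, both between nodes 0 and 1) = 1/(1/43 + 1/20000) = 42.91 Ω
  Rp2 = R3 ‖ R4 (parallel, both between nodes 0 and 3) = 1/(1/68000 + 1/10000) = 8718 Ω
  Rs1 = Rp1 + Rp2 (series, joined only at node 0) = 42.91 + 8718 = 8761 Ω
  Rp3 = R5 ‖ Rs1 (parallel, both between nodes 1 and 3) = 1/(1/1200 + 1/8761) = 1055 Ω
R_th = 1.055 kΩ
I_n = V_th/R_th = 1.257/1055 = 0.001191 A, and R_n = R_th = 1.055 kΩ

Final answer: I_n = 0.001191 A, R_n = 1.055 kΩ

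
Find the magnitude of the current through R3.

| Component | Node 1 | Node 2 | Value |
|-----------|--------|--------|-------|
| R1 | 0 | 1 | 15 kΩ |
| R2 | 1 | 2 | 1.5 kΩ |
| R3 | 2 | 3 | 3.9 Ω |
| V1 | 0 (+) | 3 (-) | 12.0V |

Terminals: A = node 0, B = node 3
Nodal analysis, taking node 3 as the 0 V reference.
Source V1 fixes V_0 = 12 V.
KCL at each unknown node (sum of currents leaving = 0; resistances in Ω):
  Node 1: (V_1 - 12)/15000 + (V_1 - V_2)/1500 = 0
  Node 2: (V_2 - V_1)/1500 + (V_2 - 0)/3.9 = 0
Collecting terms (coefficients in siemens):
  0.0007333·V_1 - 0.0006667·V_2 = 0.0008
  0.2571·V_2 - 0.0006667·V_1 = 0
Determinant D = (0.0007333)(0.2571) - (-0.0006667)(-0.0006667) = 0.0001881
V_1 = [(0.0008)(0.2571) - (-0.0006667)(0)]/D = 1.093 V
V_2 = [(0.0007333)(0) - (0.0008)(-0.0006667)]/D = 0.002836 V
I_R3 = (V_2 - V_3)/R3 = (0.002836 - 0)/3.9 = 0.0007271 A
|I_R3| = 0.0007271 A

Final answer: |I_R3| = 0.0007271 A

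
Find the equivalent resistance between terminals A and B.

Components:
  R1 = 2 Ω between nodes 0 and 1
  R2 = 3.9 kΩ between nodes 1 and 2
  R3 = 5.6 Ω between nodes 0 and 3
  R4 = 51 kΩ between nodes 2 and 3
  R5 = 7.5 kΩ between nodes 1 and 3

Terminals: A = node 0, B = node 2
The network is not a plain series/parallel combination. Inject a 1 A test current into terminal A (node 0) and return it from terminal B (node 2); then R_eq = V_A / (1 A).
Nodal analysis, taking node 2 as the 0 V reference.
Current source I_test pushes 1 A into node 0 and draws it out of node 2.
KCL at each unknown node (sum of currents leaving = 0; resistances in Ω):
  Node 0: (V_0 - V_1)/2 + (V_0 - V_3)/5.6 - 1 = 0
  Node 1: (V_1 - V_0)/2 + (V_1 - 0)/3900 + (V_1 - V_3)/7500 = 0
  Node 3: (V_3 - V_0)/5.6 + (V_3 - V_1)/7500 + (V_3 - 0)/51000 = 0
Collecting terms (coefficients in siemens):
  0.6786·V_0 - 0.5·V_1 - 0.1786·V_3 = 1
  0.5004·V_1 - 0.5·V_0 - 0.0001333·V_3 = 0
  0.1787·V_3 - 0.1786·V_0 - 0.0001333·V_1 = 0
Solving these 3 simultaneous equations (Gaussian elimination) gives:
  V_0 = 3625 V, V_1 = 3623 V, V_3 = 3624 V
R_eq = V_0 / 1 A = 3625 Ω = 3.625 kΩ

Final answer: 3.625 kΩ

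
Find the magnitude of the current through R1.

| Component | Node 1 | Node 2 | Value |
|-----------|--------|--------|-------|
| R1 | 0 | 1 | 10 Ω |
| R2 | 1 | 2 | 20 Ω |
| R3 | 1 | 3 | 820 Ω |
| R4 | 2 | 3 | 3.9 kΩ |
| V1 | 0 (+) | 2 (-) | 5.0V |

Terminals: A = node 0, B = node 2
Nodal analysis, taking node 2 as the 0 V reference.
Source V1 fixes V_0 = 5 V.
KCL at each unknown node (sum of currents leaving = 0; resistances in Ω):
  Node 1: (V_1 - 5)/10 + (V_1 - 0)/20 + (V_1 - V_3)/820 = 0
  Node 3: (V_3 - V_1)/820 + (V_3 - 0)/3900 = 0
Collecting terms (coefficients in siemens):
  0.1512·V_1 - 0.00122·V_3 = 0.5
  0.001476·V_3 - 0.00122·V_1 = 0
Determinant D = (0.1512)(0.001476) - (-0.00122)(-0.00122) = 0.0002217
V_1 = [(0.5)(0.001476) - (-0.00122)(0)]/D = 3.329 V
V_3 = [(0.1512)(0) - (0.5)(-0.00122)]/D = 2.75 V
I_R1 = (V_0 - V_1)/R1 = (5 - 3.329)/10 = 0.1671 A
|I_R1| = 0.1671 A

Final answer: |I_R1| = 0.1671 A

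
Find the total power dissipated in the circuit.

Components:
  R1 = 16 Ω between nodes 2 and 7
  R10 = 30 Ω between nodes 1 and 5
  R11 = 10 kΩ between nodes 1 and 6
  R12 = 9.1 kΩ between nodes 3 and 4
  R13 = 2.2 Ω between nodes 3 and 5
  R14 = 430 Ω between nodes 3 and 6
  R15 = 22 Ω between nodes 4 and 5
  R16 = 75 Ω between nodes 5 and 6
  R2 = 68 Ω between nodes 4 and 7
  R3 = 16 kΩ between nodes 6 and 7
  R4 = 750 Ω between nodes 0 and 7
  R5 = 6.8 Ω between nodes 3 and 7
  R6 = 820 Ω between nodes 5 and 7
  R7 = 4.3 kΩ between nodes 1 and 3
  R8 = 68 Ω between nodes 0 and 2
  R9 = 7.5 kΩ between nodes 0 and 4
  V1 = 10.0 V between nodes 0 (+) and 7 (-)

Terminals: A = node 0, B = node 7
Nodal analysis, taking node 7 as the 0 V reference.
Source V1 fixes V_0 = 10 V.
KCL at each unknown node (sum of currents leaving = 0; resistances in Ω):
  Node 1: (V_1 - V_3)/4300 + (V_1 - V_5)/30 + (V_1 - V_6)/10000 = 0
  Node 2: (V_2 - 0)/16 + (V_2 - 10)/68 = 0
  Node 3: (V_3 - 0)/6.8 + (V_3 - V_1)/4300 + (V_3 - V_4)/9100 + (V_3 - V_5)/2.2 + (V_3 - V_6)/430 = 0
  Node 4: (V_4 - 0)/68 + (V_4 - 10)/7500 + (V_4 - V_3)/9100 + (V_4 - V_5)/22 = 0
  Node 5: (V_5 - 0)/820 + (V_5 - V_1)/30 + (V_5 - V_3)/2.2 + (V_5 - V_4)/22 + (V_5 - V_6)/75 = 0
  Node 6: (V_6 - 0)/16000 + (V_6 - V_1)/10000 + (V_6 - V_3)/430 + (V_6 - V_5)/75 = 0
Collecting terms (coefficients in siemens):
  0.03367·V_1 - 0.0002326·V_3 - 0.03333·V_5 - 0.0001·V_6 = 0
  0.07721·V_2 = 0.1471
  0.6043·V_3 - 0.0002326·V_1 - 0.0001099·V_4 - 0.4545·V_5 - 0.002326·V_6 = 0
  0.0604·V_4 - 0.0001099·V_3 - 0.04545·V_5 = 0.001333
  0.5479·V_5 - 0.03333·V_1 - 0.4545·V_3 - 0.04545·V_4 - 0.01333·V_6 = 0
  0.01582·V_6 - 0.0001·V_1 - 0.002326·V_3 - 0.01333·V_5 = 0
Solving these 6 simultaneous equations (Gaussian elimination) gives:
  V_1 = 0.008111 V, V_2 = 1.905 V, V_3 = 0.00615 V, V_4 = 0.0282 V
  V_5 = 0.008126 V, V_6 = 0.007803 V
Power in each resistor, P = (ΔV)²/R:
  P_R1 = (1.905 - 0)²/16 = 0.2268 W
  P_R2 = (0.0282 - 0)²/68 = 0.00001169 W
  P_R3 = (0.007803 - 0)²/16000 = 0.000000003805 W
  P_R4 = (10 - 0)²/750 = 0.1333 W
  P_R5 = (0.00615 - 0)²/6.8 = 0.000005563 W
  P_R6 = (0.008126 - 0)²/820 = 0.00000008052 W
  P_R7 = (0.008111 - 0.00615)²/4300 = 0.0000000008938 W
  P_R8 = (10 - 1.905)²/68 = 0.9637 W
  P_R9 = (10 - 0.0282)²/7500 = 0.01326 W
  P_R10 = (0.008111 - 0.008126)²/30 = 0.000000000007107 W
  P_R11 = (0.008111 - 0.007803)²/10000 = 0.00000000000948 W
  P_R12 = (0.00615 - 0.0282)²/9100 = 0.00000005342 W
  P_R13 = (0.00615 - 0.008126)²/2.2 = 0.000001773 W
  P_R14 = (0.00615 - 0.007803)²/430 = 0.000000006351 W
  P_R15 = (0.0282 - 0.008126)²/22 = 0.00001832 W
  P_R16 = (0.008126 - 0.007803)²/75 = 0.000000001387 W
P_total = P_R1 + P_R2 + P_R3 + P_R4 + P_R5 + P_R6 + P_R7 + P_R8 + P_R9 + P_R10 + P_R11 + P_R12 + P_R13 + P_R14 + P_R15 + P_R16 = 1.337 W

Final answer: 1.337 W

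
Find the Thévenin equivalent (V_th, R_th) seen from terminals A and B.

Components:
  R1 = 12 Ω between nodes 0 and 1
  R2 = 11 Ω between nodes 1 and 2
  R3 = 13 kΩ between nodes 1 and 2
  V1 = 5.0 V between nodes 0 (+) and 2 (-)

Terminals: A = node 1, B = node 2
Step 1 — V_th is the open-circuit voltage V_A - V_B (nothing connected across the terminals).
Nodal analysis, taking node 2 as the 0 V reference.
Source V1 fixes V_0 = 5 V.
KCL at each unknown node (sum of currents leaving = 0; resistances in Ω):
  Node 1: (V_1 - 5)/12 + (V_1 - 0)/11 + (V_1 - 0)/13000 = 0
Collecting terms: 0.1743 × V_1 = 0.4167  =>  V_1 = 2.39 V
V_th = V_1 - V_2 = 2.39 - 0 = 2.39 V
Step 2 — R_th: zero the source — replace V1 by a short circuit (node 2 merges into node 0) — and find the resistance seen between A (node 1) and B (node 0).
Reduce the network between node 1 (A) and node 0 (B) by series/parallel combination:
  Rp1 = R1 ‖ R2 ‖ R3 (parallel, all between nodes 0 and 1) = 1/(1/12 + 1/11 + 1/13000) = 5.737 Ω
R_th = 5.737 Ω

Final answer: V_th = 2.39 V, R_th = 5.737 Ω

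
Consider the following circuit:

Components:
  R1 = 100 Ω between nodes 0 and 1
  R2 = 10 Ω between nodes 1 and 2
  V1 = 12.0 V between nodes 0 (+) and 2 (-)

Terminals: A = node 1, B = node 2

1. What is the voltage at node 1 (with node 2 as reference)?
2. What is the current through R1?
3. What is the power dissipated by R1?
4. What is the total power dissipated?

Nodal analysis, taking node 2 as the 0 V reference.
Source V1 fixes V_0 = 12 V.
KCL at each unknown node (sum of currents leaving = 0; resistances in Ω):
  Node 1: (V_1 - 12)/100 + (V_1 - 0)/10 = 0
Collecting terms: 0.11 × V_1 = 0.12  =>  V_1 = 1.091 V
Part 1:
  Read off the nodal solution: V_1 = 1.091 V
Part 2:
  I_R1 = (V_0 - V_1)/R1 = (12 - 1.091)/100 = 0.1091 A
  Magnitude: I_R1 = 0.1091 A
Part 3:
  I_R1 = (V_0 - V_1)/R1 = (12 - 1.091)/100 = 0.1091 A
  P_R1 = I_R1² × R1 = (0.1091)² × 100 = 1.19 W
Part 4:
  Power in each resistor, P = (ΔV)²/R:
    P_R1 = (12 - 1.091)²/100 = 1.19 W
    P_R2 = (1.091 - 0)²/10 = 0.119 W
  P_total = P_R1 + P_R2 = 1.309 W

Final answers:
1. V_1 = 1.091 V
2. I_R1 = 0.1091 A
3. P_R1 = 1.19 W
4. P_total = 1.309 W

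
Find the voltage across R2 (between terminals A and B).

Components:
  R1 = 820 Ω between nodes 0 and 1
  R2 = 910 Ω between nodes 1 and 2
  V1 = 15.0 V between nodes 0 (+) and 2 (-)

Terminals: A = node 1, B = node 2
R1 and R2 are in series across V1 (node 0 → node 1 → node 2), and the output A–B is taken across R2, so this is a voltage divider.
Series current: I = V1/(R1 + R2) = 15/(820 + 910) = 15/1730 = 0.008671 A
V_R2 = I × R2 = V1 × R2/(R1 + R2) = 15 × 910/1730 = 7.89 V

Final answer: 7.89 V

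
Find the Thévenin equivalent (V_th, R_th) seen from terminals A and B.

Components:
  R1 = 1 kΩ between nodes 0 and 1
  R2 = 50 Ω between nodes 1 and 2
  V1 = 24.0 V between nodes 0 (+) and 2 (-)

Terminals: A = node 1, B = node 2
Step 1 — V_th is the open-circuit voltage V_A - V_B (nothing connected across the terminals).
Nodal analysis, taking node 2 as the 0 V reference.
Source V1 fixes V_0 = 24 V.
KCL at each unknown node (sum of currents leaving = 0; resistances in Ω):
  Node 1: (V_1 - 24)/1000 + (V_1 - 0)/50 = 0
Collecting terms: 0.021 × V_1 = 0.024  =>  V_1 = 1.143 V
V_th = V_1 - V_2 = 1.143 - 0 = 1.143 V
Step 2 — R_th: zero the source — replace V1 by a short circuit (node 2 merges into node 0) — and find the resistance seen between A (node 1) and B (node 0).
Reduce the network between node 1 (A) and node 0 (B) by series/parallel combination:
  Rp1 = R1 ‖ R2 (parallel, both between nodes 0 and 1) = 1/(1/1000 + 1/50) = 47.62 Ω
R_th = 47.62 Ω

Final answer: V_th = 1.143 V, R_th = 47.62 Ω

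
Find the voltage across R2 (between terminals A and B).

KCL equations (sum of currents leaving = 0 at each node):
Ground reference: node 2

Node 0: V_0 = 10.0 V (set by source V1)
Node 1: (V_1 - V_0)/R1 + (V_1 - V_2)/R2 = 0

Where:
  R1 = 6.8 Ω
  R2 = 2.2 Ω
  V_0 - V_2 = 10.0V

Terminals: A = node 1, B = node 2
R1 and R2 are in series across V1 (node 0 → node 1 → node 2), and the output A–B is taken across R2, so this is a voltage divider.
Series current: I = V1/(R1 + R2) = 10/(6.8 + 2.2) = 10/9 = 1.111 A
V_R2 = I × R2 = V1 × R2/(R1 + R2) = 10 × 2.2/9 = 2.444 V

Final answer: 2.444 V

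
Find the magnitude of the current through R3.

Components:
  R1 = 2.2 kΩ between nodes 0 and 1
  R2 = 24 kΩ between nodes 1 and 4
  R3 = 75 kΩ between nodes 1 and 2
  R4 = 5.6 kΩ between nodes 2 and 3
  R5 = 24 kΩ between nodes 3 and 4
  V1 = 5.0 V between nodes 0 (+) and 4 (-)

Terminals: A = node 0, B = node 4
Nodal analysis, taking node 4 as the 0 V reference.
Source V1 fixes V_0 = 5 V.
KCL at each unknown node (sum of currents leaving = 0; resistances in Ω):
  Node 1: (V_1 - 5)/2200 + (V_1 - 0)/24000 + (V_1 - V_2)/75000 = 0
  Node 2: (V_2 - V_1)/75000 + (V_2 - V_3)/5600 = 0
  Node 3: (V_3 - V_2)/5600 + (V_3 - 0)/24000 = 0
Collecting terms (coefficients in siemens):
  0.0005095·V_1 - 0.00001333·V_2 = 0.002273
  0.0001919·V_2 - 0.00001333·V_1 - 0.0001786·V_3 = 0
  0.0002202·V_3 - 0.0001786·V_2 = 0
Solving these 3 simultaneous equations (Gaussian elimination) gives:
  V_1 = 4.494 V, V_2 = 1.272 V, V_3 = 1.031 V
I_R3 = (V_1 - V_2)/R3 = (4.494 - 1.272)/75000 = 0.00004296 A
|I_R3| = 0.00004296 A

Final answer: |I_R3| = 4.296e-05 A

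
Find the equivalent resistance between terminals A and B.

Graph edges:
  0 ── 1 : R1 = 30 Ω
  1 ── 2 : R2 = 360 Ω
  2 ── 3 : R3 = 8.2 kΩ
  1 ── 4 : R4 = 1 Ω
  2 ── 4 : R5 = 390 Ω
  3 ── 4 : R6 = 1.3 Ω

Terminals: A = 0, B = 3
The network is not a plain series/parallel combination. Inject a 1 A test current into terminal A (node 0) and return it from terminal B (node 3); then R_eq = V_A / (1 A).
Nodal analysis, taking node 3 as the 0 V reference.
Current source I_test pushes 1 A into node 0 and draws it out of node 3.
KCL at each unknown node (sum of currents leaving = 0; resistances in Ω):
  Node 0: (V_0 - V_1)/30 - 1 = 0
  Node 1: (V_1 - V_0)/30 + (V_1 - V_2)/360 + (V_1 - V_4)/1 = 0
  Node 2: (V_2 - V_1)/360 + (V_2 - 0)/8200 + (V_2 - V_4)/390 = 0
  Node 4: (V_4 - V_1)/1 + (V_4 - V_2)/390 + (V_4 - 0)/1.3 = 0
Collecting terms (coefficients in siemens):
  0.03333·V_0 - 0.03333·V_1 = 1
  1.036·V_1 - 0.03333·V_0 - 0.002778·V_2 - 1·V_4 = 0
  0.005464·V_2 - 0.002778·V_1 - 0.002564·V_4 = 0
  1.772·V_4 - 1·V_1 - 0.002564·V_2 = 0
Solving these 4 simultaneous equations (Gaussian elimination) gives:
  V_0 = 32.3 V, V_1 = 2.298 V, V_2 = 1.778 V, V_4 = 1.3 V
R_eq = V_0 / 1 A = 32.3 Ω

Final answer: 32.3 Ω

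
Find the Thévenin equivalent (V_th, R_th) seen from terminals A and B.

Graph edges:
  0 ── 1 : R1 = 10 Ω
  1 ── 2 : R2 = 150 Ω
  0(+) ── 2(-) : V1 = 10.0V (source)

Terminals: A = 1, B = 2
Step 1 — V_th is the open-circuit voltage V_A - V_B (nothing connected across the terminals).
Nodal analysis, taking node 2 as the 0 V reference.
Source V1 fixes V_0 = 10 V.
KCL at each unknown node (sum of currents leaving = 0; resistances in Ω):
  Node 1: (V_1 - 10)/10 + (V_1 - 0)/150 = 0
Collecting terms: 0.1067 × V_1 = 1  =>  V_1 = 9.375 V
V_th = V_1 - V_2 = 9.375 - 0 = 9.375 V
Step 2 — R_th: zero the source — replace V1 by a short circuit (node 2 merges into node 0) — and find the resistance seen between A (node 1) and B (node 0).
Reduce the network between node 1 (A) and node 0 (B) by series/parallel combination:
  Rp1 = R1 ‖ R2 (parallel, both between nodes 0 and 1) = 1/(1/10 + 1/150) = 9.375 Ω
R_th = 9.375 Ω

Final answer: V_th = 9.375 V, R_th = 9.375 Ω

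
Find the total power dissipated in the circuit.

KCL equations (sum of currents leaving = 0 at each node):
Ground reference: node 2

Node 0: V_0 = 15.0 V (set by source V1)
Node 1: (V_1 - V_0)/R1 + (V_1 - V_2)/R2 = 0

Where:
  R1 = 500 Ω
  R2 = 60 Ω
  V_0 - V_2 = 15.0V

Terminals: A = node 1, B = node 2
Nodal analysis, taking node 2 as the 0 V reference.
Source V1 fixes V_0 = 15 V.
KCL at each unknown node (sum of currents leaving = 0; resistances in Ω):
  Node 1: (V_1 - 15)/500 + (V_1 - 0)/60 = 0
Collecting terms: 0.01867 × V_1 = 0.03  =>  V_1 = 1.607 V
Power in each resistor, P = (ΔV)²/R:
  P_R1 = (15 - 1.607)²/500 = 0.3587 W
  P_R2 = (1.607 - 0)²/60 = 0.04305 W
P_total = P_R1 + P_R2 = 0.4018 W

Final answer: 0.4018 W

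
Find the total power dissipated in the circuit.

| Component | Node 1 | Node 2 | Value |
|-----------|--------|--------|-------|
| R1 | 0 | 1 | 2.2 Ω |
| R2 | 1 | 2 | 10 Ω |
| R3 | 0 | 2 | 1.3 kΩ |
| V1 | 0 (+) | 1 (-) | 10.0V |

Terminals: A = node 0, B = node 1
Nodal analysis, taking node 1 as the 0 V reference.
Source V1 fixes V_0 = 10 V.
KCL at each unknown node (sum of currents leaving = 0; resistances in Ω):
  Node 2: (V_2 - 0)/10 + (V_2 - 10)/1300 = 0
Collecting terms: 0.1008 × V_2 = 0.007692  =>  V_2 = 0.07634 V
Power in each resistor, P = (ΔV)²/R:
  P_R1 = (10 - 0)²/2.2 = 45.45 W
  P_R2 = (0 - 0.07634)²/10 = 0.0005827 W
  P_R3 = (10 - 0.07634)²/1300 = 0.07575 W
P_total = P_R1 + P_R2 + P_R3 = 45.53 W

Final answer: 45.53 W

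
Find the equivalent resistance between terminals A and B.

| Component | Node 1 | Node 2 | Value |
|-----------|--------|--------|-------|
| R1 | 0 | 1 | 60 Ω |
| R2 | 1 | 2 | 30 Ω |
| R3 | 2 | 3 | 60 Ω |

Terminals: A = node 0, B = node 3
Reduce the network between node 0 (A) and node 3 (B) by series/parallel combination:
  Rs1 = R1 + R2 (series, joined only at node 1) = 60 + 30 = 90 Ω
  Rs2 = R3 + Rs1 (series, joined only at node 2) = 60 + 90 = 150 Ω
R_eq = 150 Ω

Final answer: 150 Ω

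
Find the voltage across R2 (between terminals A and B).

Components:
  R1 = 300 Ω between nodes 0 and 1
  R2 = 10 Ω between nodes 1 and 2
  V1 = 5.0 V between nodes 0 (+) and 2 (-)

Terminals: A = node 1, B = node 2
R1 and R2 are in series across V1 (node 0 → node 1 → node 2), and the output A–B is taken across R2, so this is a voltage divider.
Series current: I = V1/(R1 + R2) = 5/(300 + 10) = 5/310 = 0.01613 A
V_R2 = I × R2 = V1 × R2/(R1 + R2) = 5 × 10/310 = 0.1613 V

Final answer: 0.1613 V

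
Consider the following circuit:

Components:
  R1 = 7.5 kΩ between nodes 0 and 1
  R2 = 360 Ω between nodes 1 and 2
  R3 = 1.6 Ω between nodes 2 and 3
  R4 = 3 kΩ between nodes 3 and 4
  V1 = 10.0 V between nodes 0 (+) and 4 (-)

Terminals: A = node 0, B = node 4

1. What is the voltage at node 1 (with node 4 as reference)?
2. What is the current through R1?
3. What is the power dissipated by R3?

Nodal analysis, taking node 4 as the 0 V reference.
Source V1 fixes V_0 = 10 V.
KCL at each unknown node (sum of currents leaving = 0; resistances in Ω):
  Node 1: (V_1 - 10)/7500 + (V_1 - V_2)/360 = 0
  Node 2: (V_2 - V_1)/360 + (V_2 - V_3)/1.6 = 0
  Node 3: (V_3 - V_2)/1.6 + (V_3 - 0)/3000 = 0
Collecting terms (coefficients in siemens):
  0.002911·V_1 - 0.002778·V_2 = 0.001333
  0.6278·V_2 - 0.002778·V_1 - 0.625·V_3 = 0
  0.6253·V_3 - 0.625·V_2 = 0
Solving these 3 simultaneous equations (Gaussian elimination) gives:
  V_1 = 3.095 V, V_2 = 2.763 V, V_3 = 2.762 V
Part 1:
  Read off the nodal solution: V_1 = 3.095 V
Part 2:
  I_R1 = (V_0 - V_1)/R1 = (10 - 3.095)/7500 = 0.0009207 A
  Magnitude: I_R1 = 0.0009207 A
Part 3:
  I_R3 = (V_2 - V_3)/R3 = (2.763 - 2.762)/1.6 = 0.0009207 A
  P_R3 = I_R3² × R3 = (0.0009207)² × 1.6 = 0.000001356 W

Final answers:
1. V_1 = 3.095 V
2. I_R1 = 0.0009207 A
3. P_R3 = 1.356e-06 W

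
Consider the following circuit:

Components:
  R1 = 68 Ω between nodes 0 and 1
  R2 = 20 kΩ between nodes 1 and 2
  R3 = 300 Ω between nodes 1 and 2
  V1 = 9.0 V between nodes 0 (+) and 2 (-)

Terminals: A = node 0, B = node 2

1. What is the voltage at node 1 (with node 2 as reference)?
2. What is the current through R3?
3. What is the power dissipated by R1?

Nodal analysis, taking node 2 as the 0 V reference.
Source V1 fixes V_0 = 9 V.
KCL at each unknown node (sum of currents leaving = 0; resistances in Ω):
  Node 1: (V_1 - 9)/68 + (V_1 - 0)/20000 + (V_1 - 0)/300 = 0
Collecting terms: 0.01809 × V_1 = 0.1324  =>  V_1 = 7.317 V
Part 1:
  Read off the nodal solution: V_1 = 7.317 V
Part 2:
  I_R3 = (V_1 - V_2)/R3 = (7.317 - 0)/300 = 0.02439 A
  Magnitude: I_R3 = 0.02439 A
Part 3:
  I_R1 = (V_0 - V_1)/R1 = (9 - 7.317)/68 = 0.02475 A
  P_R1 = I_R1² × R1 = (0.02475)² × 68 = 0.04167 W

Final answers:
1. V_1 = 7.317 V
2. I_R3 = 0.02439 A
3. P_R1 = 0.04167 W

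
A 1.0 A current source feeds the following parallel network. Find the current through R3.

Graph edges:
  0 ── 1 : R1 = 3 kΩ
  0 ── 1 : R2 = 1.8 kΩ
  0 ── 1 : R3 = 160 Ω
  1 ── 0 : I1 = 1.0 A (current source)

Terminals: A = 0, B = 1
All resistors sit directly between nodes 0 and 1, so they are in parallel and share one voltage V; the full source current 1 A splits among them.
1/R_par = 1/3000 + 1/1800 + 1/160 = 0.007139 S  =>  R_par = 140.1 Ω
V = I × R_par = 1 × 140.1 = 140.1 V
I_R3 = V/R3 = 140.1/160 = 0.8755 A

Final answer: 0.8755 A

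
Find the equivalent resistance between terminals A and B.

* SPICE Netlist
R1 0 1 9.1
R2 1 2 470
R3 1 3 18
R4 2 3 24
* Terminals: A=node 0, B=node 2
Reduce the network between node 0 (A) and node 2 (B) by series/parallel combination:
  Rs1 = R3 + R4 (series, joined only at node 3) = 18 + 24 = 42 Ω
  Rp1 = R2 ‖ Rs1 (parallel, both between nodes 1 and 2) = 1/(1/470 + 1/42) = 38.55 Ω
  Rs2 = R1 + Rp1 (series, joined only at node 1) = 9.1 + 38.55 = 47.65 Ω
R_eq = 47.65 Ω

Final answer: 47.65 Ω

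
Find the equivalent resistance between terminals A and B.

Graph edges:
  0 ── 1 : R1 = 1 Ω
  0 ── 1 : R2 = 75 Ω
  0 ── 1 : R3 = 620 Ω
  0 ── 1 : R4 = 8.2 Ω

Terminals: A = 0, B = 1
Reduce the network between node 0 (A) and node 1 (B) by series/parallel combination:
  Rp1 = R1 ‖ R2 ‖ R3 ‖ R4 (parallel, all between nodes 0 and 1) = 1/(1/1 + 1/75 + 1/620 + 1/8.2) = 0.8796 Ω
R_eq = 0.8796 Ω

Final answer: 0.8796 Ω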